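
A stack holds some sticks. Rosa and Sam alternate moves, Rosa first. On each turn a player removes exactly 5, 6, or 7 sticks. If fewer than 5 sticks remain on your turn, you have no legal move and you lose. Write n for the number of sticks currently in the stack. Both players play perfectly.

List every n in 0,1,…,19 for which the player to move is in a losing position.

Use the standard recursion: the mover loses at a terminal position; elsewhere, the mover wins exactly when some move hands the opponent an L position.
n=0: no move → L
n=1: no move → L
n=2: no move → L
n=3: no move → L
n=4: no move → L
n=5: →0(L), so W
n=6: →1(L), so W
n=7: →2(L), so W
n=8: →3(L), so W
n=9: →4(L), so W
n=10: →4(L), so W
n=11: →4(L), so W
n=12: →7(W), 6(W), 5(W) — all W, so L
n=13: →8(W), 7(W), 6(W) — all W, so L
n=14: →9(W), 8(W), 7(W) — all W, so L
n=15: →10(W), 9(W), 8(W) — all W, so L
n=16: →11(W), 10(W), 9(W) — all W, so L
n=17: →12(L), so W
n=18: →13(L), so W
n=19: →14(L), so W
The losing starting values of n are exactly the entries labelled L in this table (10 of them).

0, 1, 2, 3, 4, 12, 13, 14, 15, 16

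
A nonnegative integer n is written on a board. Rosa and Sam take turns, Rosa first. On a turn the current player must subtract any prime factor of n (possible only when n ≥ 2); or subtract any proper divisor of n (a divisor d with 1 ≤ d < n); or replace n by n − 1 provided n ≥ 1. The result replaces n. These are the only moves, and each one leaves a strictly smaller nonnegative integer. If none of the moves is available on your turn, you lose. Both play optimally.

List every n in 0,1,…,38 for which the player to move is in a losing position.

0, 4, 9, 14, 20, 26, 32, 35, 38

Work bottom-up. With no move the player to move loses. Otherwise the position is W if at least one move leads to an L position for the opponent, and L if every move leads to a W.
n=0: no move → L
n=1: reaches L-position 0 → W
n=2: reaches L-position 0 → W
n=3: reaches L-position 0 → W
n=4: only reaches 2(W), 3(W), all W → L
n=5: reaches L-position 0 → W
n=6: reaches L-position 4 → W
n=7: reaches L-position 0 → W
n=8: reaches L-position 4 → W
n=9: only reaches 6(W), 8(W), all W → L
n=10: reaches L-position 9 → W
n=11: reaches L-position 0 → W
n=12: reaches L-position 9 → W
n=13: reaches L-position 0 → W
n=14: only reaches 7(W), 12(W), 13(W), all W → L
n=15: reaches L-position 14 → W
n=16: reaches L-position 14 → W
n=17: reaches L-position 0 → W
n=18: reaches L-position 9 → W
n=19: reaches L-position 0 → W
n=20: only reaches 10(W), 15(W), 16(W), 18(W), 19(W), all W → L
n=21: reaches L-position 14 → W
n=22: reaches L-position 20 → W
n=23: reaches L-position 0 → W
n=24: reaches L-position 20 → W
n=25: reaches L-position 20 → W
n=26: only reaches 13(W), 24(W), 25(W), all W → L
n=27: reaches L-position 26 → W
n=28: reaches L-position 14 → W
n=29: reaches L-position 0 → W
n=30: reaches L-position 20 → W
n=31: reaches L-position 0 → W
n=32: only reaches 16(W), 24(W), 28(W), 30(W), 31(W), all W → L
n=33: reaches L-position 32 → W
n=34: reaches L-position 32 → W
n=35: only reaches 28(W), 30(W), 34(W), all W → L
n=36: reaches L-position 32 → W
n=37: reaches L-position 0 → W
n=38: only reaches 19(W), 36(W), 37(W), all W → L
The losing starting values of n are exactly the entries labelled L in this table (9 of them).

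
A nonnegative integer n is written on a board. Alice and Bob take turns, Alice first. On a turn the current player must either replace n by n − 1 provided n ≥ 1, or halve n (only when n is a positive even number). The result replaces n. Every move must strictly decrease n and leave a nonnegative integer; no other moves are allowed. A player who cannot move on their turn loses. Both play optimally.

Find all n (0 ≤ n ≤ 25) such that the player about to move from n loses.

0, 2, 5, 7, 9, 11, 13, 15, 17, 19, 21, 23, 25

Compute win/loss labels from the base case upward. A position with no move is L. Any other position is W if it can reach an L in one move, else L.
n=0: no move → L
n=1: can move to 0, which is L ⇒ W
n=2: the only move is to 1(W), a W ⇒ L
n=3: can move to 2, which is L ⇒ W
n=4: can move to 2, which is L ⇒ W
n=5: the only move is to 4(W), a W ⇒ L
n=6: can move to 5, which is L ⇒ W
n=7: the only move is to 6(W), a W ⇒ L
n=8: can move to 7, which is L ⇒ W
n=9: the only move is to 8(W), a W ⇒ L
n=10: can move to 5, which is L ⇒ W
n=11: the only move is to 10(W), a W ⇒ L
n=12: can move to 11, which is L ⇒ W
n=13: the only move is to 12(W), a W ⇒ L
n=14: can move to 7, which is L ⇒ W
n=15: the only move is to 14(W), a W ⇒ L
n=16: can move to 15, which is L ⇒ W
n=17: the only move is to 16(W), a W ⇒ L
n=18: can move to 9, which is L ⇒ W
n=19: the only move is to 18(W), a W ⇒ L
n=20: can move to 19, which is L ⇒ W
n=21: the only move is to 20(W), a W ⇒ L
n=22: can move to 11, which is L ⇒ W
n=23: the only move is to 22(W), a W ⇒ L
n=24: can move to 23, which is L ⇒ W
n=25: the only move is to 24(W), a W ⇒ L
Reading off the rows marked L gives the requested list; there are 13 such values of n.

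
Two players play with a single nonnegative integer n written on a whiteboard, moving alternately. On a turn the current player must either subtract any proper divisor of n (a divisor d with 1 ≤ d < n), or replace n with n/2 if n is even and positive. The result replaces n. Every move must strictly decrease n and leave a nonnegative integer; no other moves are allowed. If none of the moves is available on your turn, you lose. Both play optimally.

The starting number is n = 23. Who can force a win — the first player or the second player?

Build the W/L table. Terminal = L. A non-terminal position is W if it has a move to some L; otherwise it is L.
n=0: no move → L
n=1: no move → L
n=2: →1(L), so W
n=3: →2(W) only, which is W, so L
n=4: →3(L), so W
n=5: →4(W) only, which is W, so L
n=6: →3(L), so W
n=7: →6(W) only, which is W, so L
n=8: →7(L), so W
n=9: →6(W), 8(W) — all W, so L
n=10: →5(L), so W
n=11: →10(W) only, which is W, so L
n=12: →9(L), so W
n=13: →12(W) only, which is W, so L
n=14: →7(L), so W
n=15: →10(W), 12(W), 14(W) — all W, so L
n=16: →15(L), so W
n=17: →16(W) only, which is W, so L
n=18: →9(L), so W
n=19: →18(W) only, which is W, so L
n=20: →15(L), so W
n=21: →14(W), 18(W), 20(W) — all W, so L
n=22: →11(L), so W
n=23: →22(W) only, which is W, so L
The starting position 23 is L: whatever the player to move does, the opponent receives a W position.

The second player wins.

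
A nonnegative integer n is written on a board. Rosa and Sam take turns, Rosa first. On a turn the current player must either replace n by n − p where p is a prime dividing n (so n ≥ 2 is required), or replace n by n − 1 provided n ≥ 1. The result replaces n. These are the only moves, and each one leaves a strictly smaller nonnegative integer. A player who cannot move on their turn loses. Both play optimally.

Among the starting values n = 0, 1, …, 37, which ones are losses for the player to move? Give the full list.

Label each position W (a win for the player to move) or L (a loss). A position with no legal move is L; any other position is W exactly when some move reaches an L, and L when every move reaches a W.
n=0: no move → L
n=1: can move to 0, which is L ⇒ W
n=2: can move to 0, which is L ⇒ W
n=3: can move to 0, which is L ⇒ W
n=4: moves to 2(W), 3(W); every one is W ⇒ L
n=5: can move to 0, which is L ⇒ W
n=6: can move to 4, which is L ⇒ W
n=7: can move to 0, which is L ⇒ W
n=8: moves to 6(W), 7(W); every one is W ⇒ L
n=9: can move to 8, which is L ⇒ W
n=10: can move to 8, which is L ⇒ W
n=11: can move to 0, which is L ⇒ W
n=12: moves to 9(W), 10(W), 11(W); every one is W ⇒ L
n=13: can move to 0, which is L ⇒ W
n=14: can move to 12, which is L ⇒ W
n=15: can move to 12, which is L ⇒ W
n=16: moves to 14(W), 15(W); every one is W ⇒ L
n=17: can move to 0, which is L ⇒ W
n=18: can move to 16, which is L ⇒ W
n=19: can move to 0, which is L ⇒ W
n=20: moves to 15(W), 18(W), 19(W); every one is W ⇒ L
n=21: can move to 20, which is L ⇒ W
n=22: can move to 20, which is L ⇒ W
n=23: can move to 0, which is L ⇒ W
n=24: moves to 21(W), 22(W), 23(W); every one is W ⇒ L
n=25: can move to 20, which is L ⇒ W
n=26: can move to 24, which is L ⇒ W
n=27: can move to 24, which is L ⇒ W
n=28: moves to 21(W), 26(W), 27(W); every one is W ⇒ L
n=29: can move to 0, which is L ⇒ W
n=30: can move to 28, which is L ⇒ W
n=31: can move to 0, which is L ⇒ W
n=32: moves to 30(W), 31(W); every one is W ⇒ L
n=33: can move to 32, which is L ⇒ W
n=34: can move to 32, which is L ⇒ W
n=35: can move to 28, which is L ⇒ W
n=36: moves to 33(W), 34(W), 35(W); every one is W ⇒ L
n=37: can move to 0, which is L ⇒ W
Reading off the rows marked L gives the requested list; there are 10 such values of n.

0, 4, 8, 12, 16, 20, 24, 28, 32, 36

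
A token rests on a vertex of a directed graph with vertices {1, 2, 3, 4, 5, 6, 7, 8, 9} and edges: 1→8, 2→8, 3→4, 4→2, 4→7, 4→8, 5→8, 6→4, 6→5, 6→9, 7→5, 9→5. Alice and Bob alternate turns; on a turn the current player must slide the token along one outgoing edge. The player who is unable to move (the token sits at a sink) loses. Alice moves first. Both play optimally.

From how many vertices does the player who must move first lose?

4

Label each position W (a win for the player to move) or L (a loss). A position with no legal move is L; any other position is W exactly when some move reaches an L, and L when every move reaches a W.
Every edge goes from a vertex to one that appears earlier in the order 8, 1, 2, 5, 9, 7, 4, 6, 3, so processing vertices in that order labels each vertex after all of its successors.
8: no outgoing edge → L
1: can move to 8, which is L ⇒ W
2: can move to 8, which is L ⇒ W
5: can move to 8, which is L ⇒ W
9: the only move is to 5(W), a W ⇒ L
7: the only move is to 5(W), a W ⇒ L
4: can move to 7, which is L ⇒ W
6: can move to 9, which is L ⇒ W
3: the only move is to 4(W), a W ⇒ L
The L vertices are 3, 7, 8, 9; that is 4 in all.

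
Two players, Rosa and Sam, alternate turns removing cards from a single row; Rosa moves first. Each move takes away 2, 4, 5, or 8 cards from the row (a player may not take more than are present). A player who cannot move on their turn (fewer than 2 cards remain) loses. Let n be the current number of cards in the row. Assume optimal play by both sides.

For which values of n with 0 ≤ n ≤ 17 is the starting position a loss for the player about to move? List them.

Label each position W (a win for the player to move) or L (a loss). A position with no legal move is L; any other position is W exactly when some move reaches an L, and L when every move reaches a W.
n=0: no move → L
n=1: no move → L
n=2: →0(L), so W
n=3: →1(L), so W
n=4: →0(L), so W
n=5: →1(L), so W
n=6: →1(L), so W
n=7: →5(W), 3(W), 2(W) — all W, so L
n=8: →0(L), so W
n=9: →7(L), so W
n=10: →8(W), 6(W), 5(W), 2(W) — all W, so L
n=11: →7(L), so W
n=12: →10(L), so W
n=13: →11(W), 9(W), 8(W), 5(W) — all W, so L
n=14: →10(L), so W
n=15: →13(L), so W
n=16: →14(W), 12(W), 11(W), 8(W) — all W, so L
n=17: →13(L), so W
The losing starting values of n are exactly the entries labelled L in this table (6 of them).

0, 1, 7, 10, 13, 16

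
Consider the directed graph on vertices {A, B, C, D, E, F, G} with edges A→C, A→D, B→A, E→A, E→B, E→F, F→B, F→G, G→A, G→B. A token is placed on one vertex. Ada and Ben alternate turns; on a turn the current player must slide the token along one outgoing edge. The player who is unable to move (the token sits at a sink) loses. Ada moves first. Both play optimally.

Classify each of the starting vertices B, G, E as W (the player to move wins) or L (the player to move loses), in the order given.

Label each position W (a win for the player to move) or L (a loss). A position with no legal move is L; any other position is W exactly when some move reaches an L, and L when every move reaches a W.
Every edge goes from a vertex to one that appears earlier in the order C, D, A, B, G, F, E, so processing vertices in that order labels each vertex after all of its successors.
C: no outgoing edge → L
D: no outgoing edge → L
A: →D(L), so W
B: →A(W) only, which is W, so L
G: →B(L), so W
F: →B(L), so W
E: →B(L), so W

B: L, G: W, E: W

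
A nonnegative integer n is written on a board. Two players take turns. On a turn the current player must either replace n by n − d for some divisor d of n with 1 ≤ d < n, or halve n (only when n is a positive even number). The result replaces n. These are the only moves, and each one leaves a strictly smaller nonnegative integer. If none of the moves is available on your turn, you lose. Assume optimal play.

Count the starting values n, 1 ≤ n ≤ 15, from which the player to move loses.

Label each position W (a win for the player to move) or L (a loss). A position with no legal move is L; any other position is W exactly when some move reaches an L, and L when every move reaches a W.
n=0: no move → L
n=1: no move → L
n=2: reaches L-position 1 → W
n=3: only reaches 2(W), which is W → L
n=4: reaches L-position 3 → W
n=5: only reaches 4(W), which is W → L
n=6: reaches L-position 3 → W
n=7: only reaches 6(W), which is W → L
n=8: reaches L-position 7 → W
n=9: only reaches 6(W), 8(W), all W → L
n=10: reaches L-position 5 → W
n=11: only reaches 10(W), which is W → L
n=12: reaches L-position 9 → W
n=13: only reaches 12(W), which is W → L
n=14: reaches L-position 7 → W
n=15: only reaches 10(W), 12(W), 14(W), all W → L
L entries with 1 ≤ n ≤ 15 (n=0 is outside the asked range and is not counted): n = 1, 3, 5, 7, 9, 11, 13, 15; that makes 8.

8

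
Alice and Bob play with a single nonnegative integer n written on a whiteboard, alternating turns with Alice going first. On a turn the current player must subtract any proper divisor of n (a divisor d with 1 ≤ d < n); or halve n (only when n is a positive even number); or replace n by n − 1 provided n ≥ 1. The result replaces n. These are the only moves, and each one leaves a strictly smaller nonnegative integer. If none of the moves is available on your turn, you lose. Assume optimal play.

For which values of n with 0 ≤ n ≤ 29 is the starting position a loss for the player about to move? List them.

Label each position W (a win for the player to move) or L (a loss). A position with no legal move is L; any other position is W exactly when some move reaches an L, and L when every move reaches a W.
n=0: no move → L
n=1: →0(L), so W
n=2: →1(W) only, which is W, so L
n=3: →2(L), so W
n=4: →2(L), so W
n=5: →4(W) only, which is W, so L
n=6: →5(L), so W
n=7: →6(W) only, which is W, so L
n=8: →7(L), so W
n=9: →6(W), 8(W) — all W, so L
n=10: →5(L), so W
n=11: →10(W) only, which is W, so L
n=12: →9(L), so W
n=13: →12(W) only, which is W, so L
n=14: →7(L), so W
n=15: →10(W), 12(W), 14(W) — all W, so L
n=16: →15(L), so W
n=17: →16(W) only, which is W, so L
n=18: →9(L), so W
n=19: →18(W) only, which is W, so L
n=20: →15(L), so W
n=21: →14(W), 18(W), 20(W) — all W, so L
n=22: →11(L), so W
n=23: →22(W) only, which is W, so L
n=24: →21(L), so W
n=25: →20(W), 24(W) — all W, so L
n=26: →13(L), so W
n=27: →18(W), 24(W), 26(W) — all W, so L
n=28: →21(L), so W
n=29: →28(W) only, which is W, so L
Reading off the rows marked L gives the requested list; there are 15 such values of n.

0, 2, 5, 7, 9, 11, 13, 15, 17, 19, 21, 23, 25, 27, 29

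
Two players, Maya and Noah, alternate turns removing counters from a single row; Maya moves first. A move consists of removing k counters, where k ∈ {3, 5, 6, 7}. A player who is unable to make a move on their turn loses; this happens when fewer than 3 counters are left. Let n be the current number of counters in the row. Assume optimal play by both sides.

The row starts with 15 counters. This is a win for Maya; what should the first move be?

Label each position W (a win for the player to move) or L (a loss). A position with no legal move is L; any other position is W exactly when some move reaches an L, and L when every move reaches a W.
n=0: no move → L
n=1: no move → L
n=2: no move → L
n=3: can move to 0, which is L ⇒ W
n=4: can move to 1, which is L ⇒ W
n=5: can move to 2, which is L ⇒ W
n=6: can move to 1, which is L ⇒ W
n=7: can move to 2, which is L ⇒ W
n=8: can move to 2, which is L ⇒ W
n=9: can move to 2, which is L ⇒ W
n=10: moves to 7(W), 5(W), 4(W), 3(W); every one is W ⇒ L
n=11: moves to 8(W), 6(W), 5(W), 4(W); every one is W ⇒ L
n=12: moves to 9(W), 7(W), 6(W), 5(W); every one is W ⇒ L
n=13: can move to 10, which is L ⇒ W
n=14: can move to 11, which is L ⇒ W
n=15: can move to 12, which is L ⇒ W
From 15, the L positions reachable in one move are: 12, 10. Any move reaching one of these is winning.

Remove 3, leaving 12.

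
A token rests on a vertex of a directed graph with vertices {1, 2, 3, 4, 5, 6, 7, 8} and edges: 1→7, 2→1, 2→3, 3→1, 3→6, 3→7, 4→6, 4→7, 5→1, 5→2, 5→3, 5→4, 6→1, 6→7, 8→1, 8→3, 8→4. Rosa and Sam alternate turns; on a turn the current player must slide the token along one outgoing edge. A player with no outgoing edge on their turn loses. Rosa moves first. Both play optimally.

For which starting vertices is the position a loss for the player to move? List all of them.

Compute win/loss labels from the base case upward. A position with no move is L. Any other position is W if it can reach an L in one move, else L.
Every edge goes from a vertex to one that appears earlier in the order 7, 1, 6, 3, 4, 8, 2, 5, so processing vertices in that order labels each vertex after all of its successors.
7: no outgoing edge → L
1: can move to 7, which is L ⇒ W
6: can move to 7, which is L ⇒ W
3: can move to 7, which is L ⇒ W
4: can move to 7, which is L ⇒ W
8: moves to 4(W), 3(W), 1(W); every one is W ⇒ L
2: moves to 3(W), 1(W); every one is W ⇒ L
5: can move to 2, which is L ⇒ W
The losing starting vertices are exactly the entries labelled L in this table (3 of them).

2, 7, 8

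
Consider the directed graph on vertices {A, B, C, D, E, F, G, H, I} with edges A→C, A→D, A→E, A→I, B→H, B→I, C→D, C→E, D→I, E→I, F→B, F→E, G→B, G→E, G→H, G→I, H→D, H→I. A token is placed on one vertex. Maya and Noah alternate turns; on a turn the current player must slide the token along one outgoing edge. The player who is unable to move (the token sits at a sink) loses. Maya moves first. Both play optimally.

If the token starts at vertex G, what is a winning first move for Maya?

Move to I.

Use the standard recursion: the mover loses at a terminal position; elsewhere, the mover wins exactly when some move hands the opponent an L position.
Every edge goes from a vertex to one that appears earlier in the order I, D, H, E, B, F, C, A, G, so processing vertices in that order labels each vertex after all of its successors.
I: no outgoing edge → L
D: W (go to I, an L position)
H: W (go to I, an L position)
E: W (go to I, an L position)
B: W (go to I, an L position)
F: L (options B(W), E(W) are all W)
C: L (options E(W), D(W) are all W)
A: W (go to C, an L position)
G: W (go to I, an L position)
From G, the L positions reachable in one move are: I.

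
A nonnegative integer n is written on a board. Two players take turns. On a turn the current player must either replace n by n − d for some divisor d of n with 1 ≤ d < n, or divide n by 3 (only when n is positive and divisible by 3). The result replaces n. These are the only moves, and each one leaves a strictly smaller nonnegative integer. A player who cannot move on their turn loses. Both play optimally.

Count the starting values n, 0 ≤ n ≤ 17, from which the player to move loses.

Build the W/L table. Terminal = L. A non-terminal position is W if it has a move to some L; otherwise it is L.
n=0: no move → L
n=1: no move → L
n=2: W (go to 1, an L position)
n=3: W (go to 1, an L position)
n=4: L (options 2(W), 3(W) are all W)
n=5: W (go to 4, an L position)
n=6: W (go to 4, an L position)
n=7: L (sole option 6(W) is W)
n=8: W (go to 4, an L position)
n=9: L (options 3(W), 6(W), 8(W) are all W)
n=10: W (go to 9, an L position)
n=11: L (sole option 10(W) is W)
n=12: W (go to 4, an L position)
n=13: L (sole option 12(W) is W)
n=14: W (go to 7, an L position)
n=15: L (options 5(W), 10(W), 12(W), 14(W) are all W)
n=16: W (go to 15, an L position)
n=17: L (sole option 16(W) is W)
L entries with 0 ≤ n ≤ 17: n = 0, 1, 4, 7, 9, 11, 13, 15, 17; that makes 9.

9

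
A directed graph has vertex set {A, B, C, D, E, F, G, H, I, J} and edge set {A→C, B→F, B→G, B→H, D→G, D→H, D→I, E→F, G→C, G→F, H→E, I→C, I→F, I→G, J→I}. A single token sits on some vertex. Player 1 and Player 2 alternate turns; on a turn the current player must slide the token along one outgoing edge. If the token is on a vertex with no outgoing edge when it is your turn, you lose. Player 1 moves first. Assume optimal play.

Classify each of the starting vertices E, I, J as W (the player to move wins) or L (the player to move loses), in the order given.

Use the standard recursion: the mover loses at a terminal position; elsewhere, the mover wins exactly when some move hands the opponent an L position.
Every edge goes from a vertex to one that appears earlier in the order F, C, G, E, H, I, A, J, D, B, so processing vertices in that order labels each vertex after all of its successors.
F: no outgoing edge → L
C: no outgoing edge → L
G: reaches L-position C → W
E: reaches L-position F → W
H: only reaches E(W), which is W → L
I: reaches L-position C → W
A: reaches L-position C → W
J: only reaches I(W), which is W → L
D: reaches L-position H → W
B: reaches L-position H → W

E: W, I: W, J: L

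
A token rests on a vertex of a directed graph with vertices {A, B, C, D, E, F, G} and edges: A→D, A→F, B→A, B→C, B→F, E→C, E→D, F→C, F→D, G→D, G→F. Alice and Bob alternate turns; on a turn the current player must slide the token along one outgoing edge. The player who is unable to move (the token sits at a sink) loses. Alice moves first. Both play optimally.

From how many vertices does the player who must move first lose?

2

Positions with no move are L. A position that does have a move is losing for the player to move precisely when every available move leads to a winning position for the opponent. Fill in the labels:
Every edge goes from a vertex to one that appears earlier in the order D, C, F, A, B, G, E, so processing vertices in that order labels each vertex after all of its successors.
D: no outgoing edge → L
C: no outgoing edge → L
F: can move to C, which is L ⇒ W
A: can move to D, which is L ⇒ W
B: can move to C, which is L ⇒ W
G: can move to D, which is L ⇒ W
E: can move to C, which is L ⇒ W
The L vertices are C, D; that is 2 in all.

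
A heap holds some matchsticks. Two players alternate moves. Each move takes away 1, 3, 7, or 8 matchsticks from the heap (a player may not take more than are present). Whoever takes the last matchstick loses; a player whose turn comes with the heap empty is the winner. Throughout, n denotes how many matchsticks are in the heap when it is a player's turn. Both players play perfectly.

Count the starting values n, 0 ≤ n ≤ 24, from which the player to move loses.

8

Classify positions by backward induction: terminal positions (no move available) are W. From any other position, the mover wins iff some move reaches an L.
n=0: no move; the opponent has just taken the last matchstick and therefore loses → W
n=1: only reaches 0(W), which is W → L
n=2: reaches L-position 1 → W
n=3: only reaches 2(W), 0(W), all W → L
n=4: reaches L-position 3 → W
n=5: only reaches 4(W), 2(W), all W → L
n=6: reaches L-position 5 → W
n=7: only reaches 6(W), 4(W), 0(W), all W → L
n=8: reaches L-position 7 → W
n=9: reaches L-position 1 → W
n=10: reaches L-position 7 → W
n=11: reaches L-position 3 → W
n=12: reaches L-position 5 → W
n=13: reaches L-position 5 → W
n=14: reaches L-position 7 → W
n=15: reaches L-position 7 → W
n=16: only reaches 15(W), 13(W), 9(W), 8(W), all W → L
n=17: reaches L-position 16 → W
n=18: only reaches 17(W), 15(W), 11(W), 10(W), all W → L
n=19: reaches L-position 18 → W
n=20: only reaches 19(W), 17(W), 13(W), 12(W), all W → L
n=21: reaches L-position 20 → W
n=22: only reaches 21(W), 19(W), 15(W), 14(W), all W → L
n=23: reaches L-position 22 → W
n=24: reaches L-position 16 → W
L entries with 0 ≤ n ≤ 24: n = 1, 3, 5, 7, 16, 18, 20, 22; that makes 8.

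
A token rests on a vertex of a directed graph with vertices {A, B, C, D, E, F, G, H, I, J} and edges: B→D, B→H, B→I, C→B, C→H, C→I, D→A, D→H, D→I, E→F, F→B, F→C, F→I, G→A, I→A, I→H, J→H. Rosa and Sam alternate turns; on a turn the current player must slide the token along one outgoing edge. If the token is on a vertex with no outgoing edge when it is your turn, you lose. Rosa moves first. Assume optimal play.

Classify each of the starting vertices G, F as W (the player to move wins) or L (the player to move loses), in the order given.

G: W, F: L

Compute win/loss labels from the base case upward. A position with no move is L. Any other position is W if it can reach an L in one move, else L.
Every edge goes from a vertex to one that appears earlier in the order H, A, I, D, G, B, C, F, E, J, so processing vertices in that order labels each vertex after all of its successors.
H: no outgoing edge → L
A: no outgoing edge → L
I: W (go to A, an L position)
D: W (go to A, an L position)
G: W (go to A, an L position)
B: W (go to H, an L position)
C: W (go to H, an L position)
F: L (options C(W), B(W), I(W) are all W)
E: W (go to F, an L position)
J: W (go to H, an L position)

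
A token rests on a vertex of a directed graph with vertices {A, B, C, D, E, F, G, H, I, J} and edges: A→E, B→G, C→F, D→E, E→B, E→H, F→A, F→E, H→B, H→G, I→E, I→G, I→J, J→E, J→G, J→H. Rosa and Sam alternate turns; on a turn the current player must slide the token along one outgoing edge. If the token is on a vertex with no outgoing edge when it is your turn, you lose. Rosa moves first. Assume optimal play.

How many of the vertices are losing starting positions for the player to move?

Work bottom-up. With no move the player to move loses. Otherwise the position is W if at least one move leads to an L position for the opponent, and L if every move leads to a W.
Every edge goes from a vertex to one that appears earlier in the order G, B, H, E, J, D, A, F, C, I, so processing vertices in that order labels each vertex after all of its successors.
G: no outgoing edge → L
B: reaches L-position G → W
H: reaches L-position G → W
E: only reaches H(W), B(W), all W → L
J: reaches L-position E → W
D: reaches L-position E → W
A: reaches L-position E → W
F: reaches L-position E → W
C: only reaches F(W), which is W → L
I: reaches L-position E → W
The L vertices are C, E, G; that is 3 in all.

3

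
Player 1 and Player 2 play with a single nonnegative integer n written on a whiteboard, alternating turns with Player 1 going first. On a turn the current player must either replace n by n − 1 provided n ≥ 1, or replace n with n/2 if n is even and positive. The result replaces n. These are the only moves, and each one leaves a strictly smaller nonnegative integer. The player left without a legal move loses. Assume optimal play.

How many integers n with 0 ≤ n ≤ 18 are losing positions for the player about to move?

9

Build the W/L table. Terminal = L. A non-terminal position is W if it has a move to some L; otherwise it is L.
n=0: no move → L
n=1: can move to 0, which is L ⇒ W
n=2: the only move is to 1(W), a W ⇒ L
n=3: can move to 2, which is L ⇒ W
n=4: can move to 2, which is L ⇒ W
n=5: the only move is to 4(W), a W ⇒ L
n=6: can move to 5, which is L ⇒ W
n=7: the only move is to 6(W), a W ⇒ L
n=8: can move to 7, which is L ⇒ W
n=9: the only move is to 8(W), a W ⇒ L
n=10: can move to 5, which is L ⇒ W
n=11: the only move is to 10(W), a W ⇒ L
n=12: can move to 11, which is L ⇒ W
n=13: the only move is to 12(W), a W ⇒ L
n=14: can move to 7, which is L ⇒ W
n=15: the only move is to 14(W), a W ⇒ L
n=16: can move to 15, which is L ⇒ W
n=17: the only move is to 16(W), a W ⇒ L
n=18: can move to 9, which is L ⇒ W
L entries with 0 ≤ n ≤ 18: n = 0, 2, 5, 7, 9, 11, 13, 15, 17; that makes 9.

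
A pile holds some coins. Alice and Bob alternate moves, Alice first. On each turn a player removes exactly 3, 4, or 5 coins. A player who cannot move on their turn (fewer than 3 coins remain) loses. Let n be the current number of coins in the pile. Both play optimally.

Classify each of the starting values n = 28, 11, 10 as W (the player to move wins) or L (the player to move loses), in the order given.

Work bottom-up. With no move the player to move loses. Otherwise the position is W if at least one move leads to an L position for the opponent, and L if every move leads to a W.
n=0: no move → L
n=1: no move → L
n=2: no move → L
n=3: →0(L), so W
n=4: →1(L), so W
n=5: →2(L), so W
n=6: →2(L), so W
n=7: →2(L), so W
n=8: →5(W), 4(W), 3(W) — all W, so L
n=9: →6(W), 5(W), 4(W) — all W, so L
n=10: →7(W), 6(W), 5(W) — all W, so L
n=11: →8(L), so W
n=12: →9(L), so W
n=13: →10(L), so W
n=14: →10(L), so W
n=15: →10(L), so W
n=16: →13(W), 12(W), 11(W) — all W, so L
n=17: →14(W), 13(W), 12(W) — all W, so L
n=18: →15(W), 14(W), 13(W) — all W, so L
n=19: →16(L), so W
n=20: →17(L), so W
n=21: →18(L), so W
n=22: →18(L), so W
n=23: →18(L), so W
n=24: →21(W), 20(W), 19(W) — all W, so L
n=25: →22(W), 21(W), 20(W) — all W, so L
n=26: →23(W), 22(W), 21(W) — all W, so L
n=27: →24(L), so W
n=28: →25(L), so W

28: W, 11: W, 10: L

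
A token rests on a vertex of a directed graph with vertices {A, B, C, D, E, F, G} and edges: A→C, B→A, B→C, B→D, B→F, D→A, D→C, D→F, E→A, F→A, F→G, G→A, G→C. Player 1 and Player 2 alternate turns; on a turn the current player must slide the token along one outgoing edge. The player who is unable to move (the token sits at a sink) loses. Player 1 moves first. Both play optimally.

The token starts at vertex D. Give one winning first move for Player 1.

Move to F.

Use the standard recursion: the mover loses at a terminal position; elsewhere, the mover wins exactly when some move hands the opponent an L position.
Every edge goes from a vertex to one that appears earlier in the order C, A, G, F, D, E, B, so processing vertices in that order labels each vertex after all of its successors.
C: no outgoing edge → L
A: W (go to C, an L position)
G: W (go to C, an L position)
F: L (options G(W), A(W) are all W)
D: W (go to F, an L position)
E: L (sole option A(W) is W)
B: W (go to F, an L position)
From D, the L positions reachable in one move are: F, C. Any move reaching one of these is winning.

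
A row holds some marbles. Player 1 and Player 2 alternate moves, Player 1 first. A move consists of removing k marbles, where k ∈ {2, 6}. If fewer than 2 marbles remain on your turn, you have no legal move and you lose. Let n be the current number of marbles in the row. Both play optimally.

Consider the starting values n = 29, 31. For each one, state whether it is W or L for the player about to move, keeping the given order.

29: L, 31: W

Work bottom-up. With no move the player to move loses. Otherwise the position is W if at least one move leads to an L position for the opponent, and L if every move leads to a W.
n=0: no move → L
n=1: no move → L
n=2: reaches L-position 0 → W
n=3: reaches L-position 1 → W
n=4: only reaches 2(W), which is W → L
n=5: only reaches 3(W), which is W → L
n=6: reaches L-position 4 → W
n=7: reaches L-position 5 → W
n=8: only reaches 6(W), 2(W), all W → L
n=9: only reaches 7(W), 3(W), all W → L
n=10: reaches L-position 8 → W
n=11: reaches L-position 9 → W
n=12: only reaches 10(W), 6(W), all W → L
n=13: only reaches 11(W), 7(W), all W → L
n=14: reaches L-position 12 → W
n=15: reaches L-position 13 → W
n=16: only reaches 14(W), 10(W), all W → L
n=17: only reaches 15(W), 11(W), all W → L
n=18: reaches L-position 16 → W
n=19: reaches L-position 17 → W
n=20: only reaches 18(W), 14(W), all W → L
n=21: only reaches 19(W), 15(W), all W → L
n=22: reaches L-position 20 → W
n=23: reaches L-position 21 → W
n=24: only reaches 22(W), 18(W), all W → L
n=25: only reaches 23(W), 19(W), all W → L
n=26: reaches L-position 24 → W
n=27: reaches L-position 25 → W
n=28: only reaches 26(W), 22(W), all W → L
n=29: only reaches 27(W), 23(W), all W → L
n=30: reaches L-position 28 → W
n=31: reaches L-position 29 → W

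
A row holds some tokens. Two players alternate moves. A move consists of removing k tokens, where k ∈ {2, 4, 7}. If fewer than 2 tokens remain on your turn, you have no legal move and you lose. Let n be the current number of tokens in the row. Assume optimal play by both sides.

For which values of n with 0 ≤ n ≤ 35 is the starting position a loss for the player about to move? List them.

Build the W/L table. Terminal = L. A non-terminal position is W if it has a move to some L; otherwise it is L.
n=0: no move → L
n=1: no move → L
n=2: W (go to 0, an L position)
n=3: W (go to 1, an L position)
n=4: W (go to 0, an L position)
n=5: W (go to 1, an L position)
n=6: L (options 4(W), 2(W) are all W)
n=7: W (go to 0, an L position)
n=8: W (go to 6, an L position)
n=9: L (options 7(W), 5(W), 2(W) are all W)
n=10: W (go to 6, an L position)
n=11: W (go to 9, an L position)
n=12: L (options 10(W), 8(W), 5(W) are all W)
n=13: W (go to 9, an L position)
n=14: W (go to 12, an L position)
n=15: L (options 13(W), 11(W), 8(W) are all W)
n=16: W (go to 12, an L position)
n=17: W (go to 15, an L position)
n=18: L (options 16(W), 14(W), 11(W) are all W)
n=19: W (go to 15, an L position)
n=20: W (go to 18, an L position)
n=21: L (options 19(W), 17(W), 14(W) are all W)
n=22: W (go to 18, an L position)
n=23: W (go to 21, an L position)
n=24: L (options 22(W), 20(W), 17(W) are all W)
n=25: W (go to 21, an L position)
n=26: W (go to 24, an L position)
n=27: L (options 25(W), 23(W), 20(W) are all W)
n=28: W (go to 24, an L position)
n=29: W (go to 27, an L position)
n=30: L (options 28(W), 26(W), 23(W) are all W)
n=31: W (go to 27, an L position)
n=32: W (go to 30, an L position)
n=33: L (options 31(W), 29(W), 26(W) are all W)
n=34: W (go to 30, an L position)
n=35: W (go to 33, an L position)
Reading off the rows marked L gives the requested list; there are 12 such values of n.

0, 1, 6, 9, 12, 15, 18, 21, 24, 27, 30, 33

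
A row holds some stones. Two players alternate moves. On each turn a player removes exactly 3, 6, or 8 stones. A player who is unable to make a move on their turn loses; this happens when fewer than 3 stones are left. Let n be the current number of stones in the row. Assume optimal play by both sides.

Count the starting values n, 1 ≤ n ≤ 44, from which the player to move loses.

Use the standard recursion: the mover loses at a terminal position; elsewhere, the mover wins exactly when some move hands the opponent an L position.
n=0: no move → L
n=1: no move → L
n=2: no move → L
n=3: can move to 0, which is L ⇒ W
n=4: can move to 1, which is L ⇒ W
n=5: can move to 2, which is L ⇒ W
n=6: can move to 0, which is L ⇒ W
n=7: can move to 1, which is L ⇒ W
n=8: can move to 2, which is L ⇒ W
n=9: can move to 1, which is L ⇒ W
n=10: can move to 2, which is L ⇒ W
n=11: moves to 8(W), 5(W), 3(W); every one is W ⇒ L
n=12: moves to 9(W), 6(W), 4(W); every one is W ⇒ L
n=13: moves to 10(W), 7(W), 5(W); every one is W ⇒ L
n=14: can move to 11, which is L ⇒ W
n=15: can move to 12, which is L ⇒ W
n=16: can move to 13, which is L ⇒ W
n=17: can move to 11, which is L ⇒ W
n=18: can move to 12, which is L ⇒ W
n=19: can move to 13, which is L ⇒ W
n=20: can move to 12, which is L ⇒ W
n=21: can move to 13, which is L ⇒ W
n=22: moves to 19(W), 16(W), 14(W); every one is W ⇒ L
n=23: moves to 20(W), 17(W), 15(W); every one is W ⇒ L
n=24: moves to 21(W), 18(W), 16(W); every one is W ⇒ L
n=25: can move to 22, which is L ⇒ W
n=26: can move to 23, which is L ⇒ W
n=27: can move to 24, which is L ⇒ W
n=28: can move to 22, which is L ⇒ W
n=29: can move to 23, which is L ⇒ W
n=30: can move to 24, which is L ⇒ W
n=31: can move to 23, which is L ⇒ W
n=32: can move to 24, which is L ⇒ W
n=33: moves to 30(W), 27(W), 25(W); every one is W ⇒ L
n=34: moves to 31(W), 28(W), 26(W); every one is W ⇒ L
n=35: moves to 32(W), 29(W), 27(W); every one is W ⇒ L
n=36: can move to 33, which is L ⇒ W
n=37: can move to 34, which is L ⇒ W
n=38: can move to 35, which is L ⇒ W
n=39: can move to 33, which is L ⇒ W
n=40: can move to 34, which is L ⇒ W
n=41: can move to 35, which is L ⇒ W
n=42: can move to 34, which is L ⇒ W
n=43: can move to 35, which is L ⇒ W
n=44: moves to 41(W), 38(W), 36(W); every one is W ⇒ L
L entries with 1 ≤ n ≤ 44 (n=0 is outside the asked range and is not counted): n = 1, 2, 11, 12, 13, 22, 23, 24, 33, 34, 35, 44; that makes 12.

12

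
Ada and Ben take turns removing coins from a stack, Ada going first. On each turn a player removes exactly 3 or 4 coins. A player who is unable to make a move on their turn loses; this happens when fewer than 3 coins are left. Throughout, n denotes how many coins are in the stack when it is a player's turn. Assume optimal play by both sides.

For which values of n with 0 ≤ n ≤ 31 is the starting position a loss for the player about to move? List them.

0, 1, 2, 7, 8, 9, 14, 15, 16, 21, 22, 23, 28, 29, 30

Compute win/loss labels from the base case upward. A position with no move is L. Any other position is W if it can reach an L in one move, else L.
n=0: no move → L
n=1: no move → L
n=2: no move → L
n=3: →0(L), so W
n=4: →1(L), so W
n=5: →2(L), so W
n=6: →2(L), so W
n=7: →4(W), 3(W) — all W, so L
n=8: →5(W), 4(W) — all W, so L
n=9: →6(W), 5(W) — all W, so L
n=10: →7(L), so W
n=11: →8(L), so W
n=12: →9(L), so W
n=13: →9(L), so W
n=14: →11(W), 10(W) — all W, so L
n=15: →12(W), 11(W) — all W, so L
n=16: →13(W), 12(W) — all W, so L
n=17: →14(L), so W
n=18: →15(L), so W
n=19: →16(L), so W
n=20: →16(L), so W
n=21: →18(W), 17(W) — all W, so L
n=22: →19(W), 18(W) — all W, so L
n=23: →20(W), 19(W) — all W, so L
n=24: →21(L), so W
n=25: →22(L), so W
n=26: →23(L), so W
n=27: →23(L), so W
n=28: →25(W), 24(W) — all W, so L
n=29: →26(W), 25(W) — all W, so L
n=30: →27(W), 26(W) — all W, so L
n=31: →28(L), so W
The losing starting values of n are exactly the entries labelled L in this table (15 of them).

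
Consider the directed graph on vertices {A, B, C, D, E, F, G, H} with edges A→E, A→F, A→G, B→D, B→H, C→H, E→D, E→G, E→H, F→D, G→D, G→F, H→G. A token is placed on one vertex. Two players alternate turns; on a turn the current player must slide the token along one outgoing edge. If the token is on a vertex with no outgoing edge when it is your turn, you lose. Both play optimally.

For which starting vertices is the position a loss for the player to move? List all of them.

Classify positions by backward induction: terminal positions (no move available) are L. From any other position, the mover wins iff some move reaches an L.
Every edge goes from a vertex to one that appears earlier in the order D, F, G, H, B, E, C, A, so processing vertices in that order labels each vertex after all of its successors.
D: no outgoing edge → L
F: reaches L-position D → W
G: reaches L-position D → W
H: only reaches G(W), which is W → L
B: reaches L-position H → W
E: reaches L-position H → W
C: reaches L-position H → W
A: only reaches E(W), G(W), F(W), all W → L
Reading off the rows marked L gives the requested list; there are 3 such vertices.

A, D, H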